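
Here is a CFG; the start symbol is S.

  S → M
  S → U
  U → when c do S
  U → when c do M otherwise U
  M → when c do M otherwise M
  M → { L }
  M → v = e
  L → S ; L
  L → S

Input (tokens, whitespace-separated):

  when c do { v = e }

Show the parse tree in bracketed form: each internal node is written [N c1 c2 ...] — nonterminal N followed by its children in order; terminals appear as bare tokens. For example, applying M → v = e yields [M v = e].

[S [U when c do [S [M { [L [S [M v = e]]] }]]]]

S
U
when c do S
when c do M
when c do { L }
when c do { S }
when c do { M }
when c do { v = e }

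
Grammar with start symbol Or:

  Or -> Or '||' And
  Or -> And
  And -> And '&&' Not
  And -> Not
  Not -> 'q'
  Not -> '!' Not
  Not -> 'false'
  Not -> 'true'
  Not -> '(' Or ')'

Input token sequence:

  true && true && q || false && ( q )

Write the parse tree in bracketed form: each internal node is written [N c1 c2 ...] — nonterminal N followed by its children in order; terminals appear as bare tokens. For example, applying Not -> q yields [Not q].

Or
Or || And
And || And
And && Not || And
And && Not && Not || And
Not && Not && Not || And
true && Not && Not || And
true && true && Not || And
true && true && q || And
true && true && q || And && Not
true && true && q || Not && Not
true && true && q || false && Not
true && true && q || false && ( Or )
true && true && q || false && ( And )
true && true && q || false && ( Not )
true && true && q || false && ( q )

[Or [Or [And [And [And [Not true]] && [Not true]] && [Not q]]] || [And [And [Not false]] && [Not ( [Or [And [Not q]]] )]]]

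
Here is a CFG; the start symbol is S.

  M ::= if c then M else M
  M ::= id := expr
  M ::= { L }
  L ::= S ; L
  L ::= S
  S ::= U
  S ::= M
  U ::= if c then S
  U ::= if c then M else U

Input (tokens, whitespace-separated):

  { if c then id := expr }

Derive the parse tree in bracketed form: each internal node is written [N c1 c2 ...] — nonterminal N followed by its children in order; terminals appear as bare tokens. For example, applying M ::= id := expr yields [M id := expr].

S
M
{ L }
{ S }
{ U }
{ if c then S }
{ if c then M }
{ if c then id := expr }

[S [M { [L [S [U if c then [S [M id := expr]]]]] }]]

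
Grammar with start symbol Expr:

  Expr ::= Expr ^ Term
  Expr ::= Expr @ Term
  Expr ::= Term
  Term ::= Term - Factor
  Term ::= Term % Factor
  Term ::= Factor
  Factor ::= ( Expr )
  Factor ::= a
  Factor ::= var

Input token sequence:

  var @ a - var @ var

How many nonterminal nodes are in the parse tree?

11

[Expr [Expr [Expr [Term [Factor var]]] @ [Term [Term [Factor a]] - [Factor var]]] @ [Term [Factor var]]]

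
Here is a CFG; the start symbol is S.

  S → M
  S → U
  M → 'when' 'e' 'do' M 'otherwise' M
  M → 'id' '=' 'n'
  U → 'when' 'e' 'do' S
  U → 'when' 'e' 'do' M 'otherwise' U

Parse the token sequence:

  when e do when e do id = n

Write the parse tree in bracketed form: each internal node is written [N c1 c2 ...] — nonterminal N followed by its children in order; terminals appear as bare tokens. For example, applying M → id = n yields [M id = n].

S
U
when e do S
when e do U
when e do when e do S
when e do when e do M
when e do when e do id = n

[S [U when e do [S [U when e do [S [M id = n]]]]]]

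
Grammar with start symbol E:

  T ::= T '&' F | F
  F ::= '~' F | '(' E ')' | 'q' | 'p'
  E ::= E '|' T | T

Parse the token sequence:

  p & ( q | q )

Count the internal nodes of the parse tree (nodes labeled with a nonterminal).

11

[E [T [T [F p]] & [F ( [E [E [T [F q]]] | [T [F q]]] )]]]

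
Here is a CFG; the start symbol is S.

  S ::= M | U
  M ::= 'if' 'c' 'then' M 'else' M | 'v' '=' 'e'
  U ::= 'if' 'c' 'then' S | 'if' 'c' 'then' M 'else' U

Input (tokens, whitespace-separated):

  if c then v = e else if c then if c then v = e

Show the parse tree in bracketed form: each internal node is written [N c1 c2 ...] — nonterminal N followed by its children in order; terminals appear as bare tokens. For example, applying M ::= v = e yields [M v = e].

S
U
if c then M else U
if c then v = e else U
if c then v = e else if c then S
if c then v = e else if c then U
if c then v = e else if c then if c then S
if c then v = e else if c then if c then M
if c then v = e else if c then if c then v = e

[S [U if c then [M v = e] else [U if c then [S [U if c then [S [M v = e]]]]]]]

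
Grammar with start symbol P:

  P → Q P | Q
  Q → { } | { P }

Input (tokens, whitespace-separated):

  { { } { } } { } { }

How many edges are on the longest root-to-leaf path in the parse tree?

5

[P [Q { [P [Q { }] [P [Q { }]]] }] [P [Q { }] [P [Q { }]]]]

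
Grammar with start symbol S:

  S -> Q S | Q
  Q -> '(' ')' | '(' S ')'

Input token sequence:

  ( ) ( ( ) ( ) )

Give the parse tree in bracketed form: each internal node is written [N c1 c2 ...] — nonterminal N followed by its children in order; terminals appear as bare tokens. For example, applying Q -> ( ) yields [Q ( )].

[S [Q ( )] [S [Q ( [S [Q ( )] [S [Q ( )]]] )]]]

S
Q S
( ) S
( ) Q
( ) ( S )
( ) ( Q S )
( ) ( ( ) S )
( ) ( ( ) Q )
( ) ( ( ) ( ) )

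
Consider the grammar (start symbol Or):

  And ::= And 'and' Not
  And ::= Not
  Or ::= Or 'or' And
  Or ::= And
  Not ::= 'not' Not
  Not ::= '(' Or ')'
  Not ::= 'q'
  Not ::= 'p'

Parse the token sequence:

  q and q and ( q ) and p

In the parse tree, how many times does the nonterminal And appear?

5

[Or [And [And [And [And [Not q]] and [Not q]] and [Not ( [Or [And [Not q]]] )]] and [Not p]]]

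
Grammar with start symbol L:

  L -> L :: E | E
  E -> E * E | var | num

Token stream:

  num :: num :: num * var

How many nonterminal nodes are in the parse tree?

8

[L [L [L [E num]] :: [E num]] :: [E [E num] * [E var]]]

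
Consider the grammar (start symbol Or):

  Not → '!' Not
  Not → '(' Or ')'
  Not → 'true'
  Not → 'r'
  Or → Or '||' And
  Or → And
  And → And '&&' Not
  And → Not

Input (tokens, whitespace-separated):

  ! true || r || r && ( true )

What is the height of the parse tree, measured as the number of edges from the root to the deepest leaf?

[Or [Or [Or [And [Not ! [Not true]]]] || [And [Not r]]] || [And [And [Not r]] && [Not ( [Or [And [Not true]]] )]]]

6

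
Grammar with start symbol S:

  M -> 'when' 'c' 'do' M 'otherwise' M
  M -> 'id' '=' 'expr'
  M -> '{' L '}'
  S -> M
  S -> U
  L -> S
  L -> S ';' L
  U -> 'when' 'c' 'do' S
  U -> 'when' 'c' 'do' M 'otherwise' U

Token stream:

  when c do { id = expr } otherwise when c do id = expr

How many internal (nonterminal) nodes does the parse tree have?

[S [U when c do [M { [L [S [M id = expr]]] }] otherwise [U when c do [S [M id = expr]]]]]

9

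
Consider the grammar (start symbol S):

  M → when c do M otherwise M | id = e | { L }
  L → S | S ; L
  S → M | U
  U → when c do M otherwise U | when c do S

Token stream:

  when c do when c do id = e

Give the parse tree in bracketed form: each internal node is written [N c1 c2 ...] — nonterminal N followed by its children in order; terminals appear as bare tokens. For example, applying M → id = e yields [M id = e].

[S [U when c do [S [U when c do [S [M id = e]]]]]]

S
U
when c do S
when c do U
when c do when c do S
when c do when c do M
when c do when c do id = e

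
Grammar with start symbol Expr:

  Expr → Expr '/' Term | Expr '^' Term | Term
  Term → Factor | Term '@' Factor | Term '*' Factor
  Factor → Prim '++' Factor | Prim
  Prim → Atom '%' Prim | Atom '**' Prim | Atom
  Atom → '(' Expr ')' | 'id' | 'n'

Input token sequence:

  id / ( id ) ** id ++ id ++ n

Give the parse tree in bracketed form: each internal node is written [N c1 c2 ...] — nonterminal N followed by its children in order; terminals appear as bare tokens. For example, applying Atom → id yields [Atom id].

[Expr [Expr [Term [Factor [Prim [Atom id]]]]] / [Term [Factor [Prim [Atom ( [Expr [Term [Factor [Prim [Atom id]]]]] )] ** [Prim [Atom id]]] ++ [Factor [Prim [Atom id]] ++ [Factor [Prim [Atom n]]]]]]]

Expr
Expr / Term
Term / Term
Factor / Term
Prim / Term
Atom / Term
id / Term
id / Factor
id / Prim ++ Factor
id / Atom ** Prim ++ Factor
id / ( Expr ) ** Prim ++ Factor
id / ( Term ) ** Prim ++ Factor
id / ( Factor ) ** Prim ++ Factor
id / ( Prim ) ** Prim ++ Factor
id / ( Atom ) ** Prim ++ Factor
id / ( id ) ** Prim ++ Factor
id / ( id ) ** Atom ++ Factor
id / ( id ) ** id ++ Factor
id / ( id ) ** id ++ Prim ++ Factor
id / ( id ) ** id ++ Atom ++ Factor
id / ( id ) ** id ++ id ++ Factor
id / ( id ) ** id ++ id ++ Prim
id / ( id ) ** id ++ id ++ Atom
id / ( id ) ** id ++ id ++ n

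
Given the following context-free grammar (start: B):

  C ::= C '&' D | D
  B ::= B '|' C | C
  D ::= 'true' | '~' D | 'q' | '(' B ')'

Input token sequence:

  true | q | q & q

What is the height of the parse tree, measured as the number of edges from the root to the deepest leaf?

5

[B [B [B [C [D true]]] | [C [D q]]] | [C [C [D q]] & [D q]]]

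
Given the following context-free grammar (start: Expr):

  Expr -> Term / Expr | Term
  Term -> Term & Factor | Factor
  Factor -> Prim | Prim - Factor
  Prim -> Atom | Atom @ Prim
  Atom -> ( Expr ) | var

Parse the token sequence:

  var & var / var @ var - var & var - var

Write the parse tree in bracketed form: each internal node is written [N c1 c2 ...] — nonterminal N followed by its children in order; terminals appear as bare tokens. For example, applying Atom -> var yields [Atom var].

[Expr [Term [Term [Factor [Prim [Atom var]]]] & [Factor [Prim [Atom var]]]] / [Expr [Term [Term [Factor [Prim [Atom var] @ [Prim [Atom var]]] - [Factor [Prim [Atom var]]]]] & [Factor [Prim [Atom var]] - [Factor [Prim [Atom var]]]]]]]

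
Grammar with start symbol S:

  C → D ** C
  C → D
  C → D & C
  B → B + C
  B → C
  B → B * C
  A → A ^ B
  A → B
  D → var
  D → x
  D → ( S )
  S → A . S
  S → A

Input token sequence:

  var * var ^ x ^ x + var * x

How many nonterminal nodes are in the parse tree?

[S [A [A [A [B [B [C [D var]]] * [C [D var]]]] ^ [B [C [D x]]]] ^ [B [B [B [C [D x]]] + [C [D var]]] * [C [D x]]]]]

22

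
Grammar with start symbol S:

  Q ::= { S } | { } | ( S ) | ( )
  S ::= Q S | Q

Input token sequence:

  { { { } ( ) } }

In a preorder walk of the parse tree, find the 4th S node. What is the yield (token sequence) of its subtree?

[S [Q { [S [Q { [S [Q { }] [S [Q ( )]]] }]] }]]

( )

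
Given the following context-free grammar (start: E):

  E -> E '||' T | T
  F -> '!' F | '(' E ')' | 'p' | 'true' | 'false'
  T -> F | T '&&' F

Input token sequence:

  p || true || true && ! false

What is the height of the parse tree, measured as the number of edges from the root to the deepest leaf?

[E [E [E [T [F p]]] || [T [F true]]] || [T [T [F true]] && [F ! [F false]]]]

5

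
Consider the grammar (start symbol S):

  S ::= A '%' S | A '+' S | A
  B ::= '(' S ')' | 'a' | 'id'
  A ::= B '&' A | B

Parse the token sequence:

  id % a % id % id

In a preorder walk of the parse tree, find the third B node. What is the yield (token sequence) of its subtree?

[S [A [B id]] % [S [A [B a]] % [S [A [B id]] % [S [A [B id]]]]]]

id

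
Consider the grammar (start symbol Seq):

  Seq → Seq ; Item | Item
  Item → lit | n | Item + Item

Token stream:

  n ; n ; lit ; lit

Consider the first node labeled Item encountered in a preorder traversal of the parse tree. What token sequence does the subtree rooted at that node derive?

[Seq [Seq [Seq [Seq [Item n]] ; [Item n]] ; [Item lit]] ; [Item lit]]

n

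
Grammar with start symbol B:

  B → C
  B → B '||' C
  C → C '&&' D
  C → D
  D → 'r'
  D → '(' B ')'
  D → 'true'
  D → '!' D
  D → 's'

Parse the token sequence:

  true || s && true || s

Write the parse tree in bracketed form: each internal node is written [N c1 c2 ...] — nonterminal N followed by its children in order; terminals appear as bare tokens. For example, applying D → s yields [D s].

[B [B [B [C [D true]]] || [C [C [D s]] && [D true]]] || [C [D s]]]

B
B || C
B || C || C
C || C || C
D || C || C
true || C || C
true || C && D || C
true || D && D || C
true || s && D || C
true || s && true || C
true || s && true || D
true || s && true || s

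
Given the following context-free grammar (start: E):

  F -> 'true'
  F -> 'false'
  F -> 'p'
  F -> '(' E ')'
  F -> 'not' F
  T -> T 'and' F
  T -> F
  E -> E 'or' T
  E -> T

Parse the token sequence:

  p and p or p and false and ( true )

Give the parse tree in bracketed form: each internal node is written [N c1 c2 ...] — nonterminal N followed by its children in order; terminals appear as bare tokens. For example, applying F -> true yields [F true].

E
E or T
T or T
T and F or T
F and F or T
p and F or T
p and p or T
p and p or T and F
p and p or T and F and F
p and p or F and F and F
p and p or p and F and F
p and p or p and false and F
p and p or p and false and ( E )
p and p or p and false and ( T )
p and p or p and false and ( F )
p and p or p and false and ( true )

[E [E [T [T [F p]] and [F p]]] or [T [T [T [F p]] and [F false]] and [F ( [E [T [F true]]] )]]]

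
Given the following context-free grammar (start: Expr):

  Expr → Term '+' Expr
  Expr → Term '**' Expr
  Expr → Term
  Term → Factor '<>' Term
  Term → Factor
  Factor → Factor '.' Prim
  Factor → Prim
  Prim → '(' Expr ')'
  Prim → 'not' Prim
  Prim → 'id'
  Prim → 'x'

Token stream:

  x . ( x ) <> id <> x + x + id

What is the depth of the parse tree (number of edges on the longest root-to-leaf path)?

[Expr [Term [Factor [Factor [Prim x]] . [Prim ( [Expr [Term [Factor [Prim x]]]] )]] <> [Term [Factor [Prim id]] <> [Term [Factor [Prim x]]]]] + [Expr [Term [Factor [Prim x]]] + [Expr [Term [Factor [Prim id]]]]]]

8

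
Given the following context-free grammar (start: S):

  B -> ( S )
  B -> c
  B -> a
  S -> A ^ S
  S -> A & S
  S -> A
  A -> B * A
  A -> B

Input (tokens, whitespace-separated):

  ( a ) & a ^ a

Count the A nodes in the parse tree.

[S [A [B ( [S [A [B a]]] )]] & [S [A [B a]] ^ [S [A [B a]]]]]

4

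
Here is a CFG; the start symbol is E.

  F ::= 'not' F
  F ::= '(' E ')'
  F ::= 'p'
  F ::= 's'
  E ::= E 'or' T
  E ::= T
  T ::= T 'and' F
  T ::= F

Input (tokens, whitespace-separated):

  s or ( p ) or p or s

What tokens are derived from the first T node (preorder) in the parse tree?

[E [E [E [E [T [F s]]] or [T [F ( [E [T [F p]]] )]]] or [T [F p]]] or [T [F s]]]

s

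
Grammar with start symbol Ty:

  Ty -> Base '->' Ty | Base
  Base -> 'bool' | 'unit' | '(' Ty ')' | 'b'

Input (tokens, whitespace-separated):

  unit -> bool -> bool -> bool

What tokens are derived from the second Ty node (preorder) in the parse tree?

[Ty [Base unit] -> [Ty [Base bool] -> [Ty [Base bool] -> [Ty [Base bool]]]]]

bool -> bool -> bool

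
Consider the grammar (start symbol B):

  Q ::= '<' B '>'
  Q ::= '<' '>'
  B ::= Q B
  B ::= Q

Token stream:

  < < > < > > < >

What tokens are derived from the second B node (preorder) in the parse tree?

[B [Q < [B [Q < >] [B [Q < >]]] >] [B [Q < >]]]

< > < >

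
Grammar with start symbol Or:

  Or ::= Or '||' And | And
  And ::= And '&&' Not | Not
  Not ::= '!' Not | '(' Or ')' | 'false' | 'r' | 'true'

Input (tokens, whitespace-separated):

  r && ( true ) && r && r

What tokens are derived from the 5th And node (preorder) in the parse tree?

true

[Or [And [And [And [And [Not r]] && [Not ( [Or [And [Not true]]] )]] && [Not r]] && [Not r]]]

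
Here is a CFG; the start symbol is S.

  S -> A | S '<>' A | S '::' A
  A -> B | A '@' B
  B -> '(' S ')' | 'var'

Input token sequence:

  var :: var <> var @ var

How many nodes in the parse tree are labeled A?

4

[S [S [S [A [B var]]] :: [A [B var]]] <> [A [A [B var]] @ [B var]]]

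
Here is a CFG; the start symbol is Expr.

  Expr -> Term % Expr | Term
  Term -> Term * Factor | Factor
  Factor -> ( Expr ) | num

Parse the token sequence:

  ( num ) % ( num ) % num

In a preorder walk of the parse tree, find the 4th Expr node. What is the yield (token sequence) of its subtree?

num

[Expr [Term [Factor ( [Expr [Term [Factor num]]] )]] % [Expr [Term [Factor ( [Expr [Term [Factor num]]] )]] % [Expr [Term [Factor num]]]]]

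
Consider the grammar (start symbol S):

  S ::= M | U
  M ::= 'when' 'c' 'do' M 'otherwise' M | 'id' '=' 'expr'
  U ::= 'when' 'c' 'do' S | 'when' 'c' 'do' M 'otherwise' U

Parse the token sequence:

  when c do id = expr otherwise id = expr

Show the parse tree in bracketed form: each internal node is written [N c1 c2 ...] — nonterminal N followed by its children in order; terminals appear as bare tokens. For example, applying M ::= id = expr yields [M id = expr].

S
M
when c do M otherwise M
when c do id = expr otherwise M
when c do id = expr otherwise id = expr

[S [M when c do [M id = expr] otherwise [M id = expr]]]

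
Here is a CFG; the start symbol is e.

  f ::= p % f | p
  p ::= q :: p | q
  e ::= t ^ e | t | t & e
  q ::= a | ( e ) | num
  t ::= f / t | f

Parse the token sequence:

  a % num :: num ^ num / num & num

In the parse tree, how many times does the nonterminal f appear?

[e [t [f [p [q a]] % [f [p [q num] :: [p [q num]]]]]] ^ [e [t [f [p [q num]]] / [t [f [p [q num]]]]] & [e [t [f [p [q num]]]]]]]

5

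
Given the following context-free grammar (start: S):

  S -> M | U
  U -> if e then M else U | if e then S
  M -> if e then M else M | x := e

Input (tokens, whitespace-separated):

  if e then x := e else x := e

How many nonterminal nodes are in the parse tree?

[S [M if e then [M x := e] else [M x := e]]]

4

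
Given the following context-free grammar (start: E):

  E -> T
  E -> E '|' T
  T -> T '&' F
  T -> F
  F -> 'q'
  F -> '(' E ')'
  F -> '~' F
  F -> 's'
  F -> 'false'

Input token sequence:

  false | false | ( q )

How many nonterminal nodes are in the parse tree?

[E [E [E [T [F false]]] | [T [F false]]] | [T [F ( [E [T [F q]]] )]]]

12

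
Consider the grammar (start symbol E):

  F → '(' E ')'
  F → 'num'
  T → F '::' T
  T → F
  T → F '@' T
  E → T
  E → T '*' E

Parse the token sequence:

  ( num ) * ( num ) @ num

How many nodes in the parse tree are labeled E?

4

[E [T [F ( [E [T [F num]]] )]] * [E [T [F ( [E [T [F num]]] )] @ [T [F num]]]]]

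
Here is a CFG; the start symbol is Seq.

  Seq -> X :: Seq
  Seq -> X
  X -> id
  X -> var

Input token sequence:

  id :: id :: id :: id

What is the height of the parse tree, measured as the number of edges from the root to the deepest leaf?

5

[Seq [X id] :: [Seq [X id] :: [Seq [X id] :: [Seq [X id]]]]]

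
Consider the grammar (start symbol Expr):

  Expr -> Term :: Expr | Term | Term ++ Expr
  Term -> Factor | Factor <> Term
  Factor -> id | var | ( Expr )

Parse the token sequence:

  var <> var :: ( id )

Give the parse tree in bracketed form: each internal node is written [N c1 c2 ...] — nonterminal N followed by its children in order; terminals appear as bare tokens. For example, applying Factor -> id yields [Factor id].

[Expr [Term [Factor var] <> [Term [Factor var]]] :: [Expr [Term [Factor ( [Expr [Term [Factor id]]] )]]]]

Expr
Term :: Expr
Factor <> Term :: Expr
var <> Term :: Expr
var <> Factor :: Expr
var <> var :: Expr
var <> var :: Term
var <> var :: Factor
var <> var :: ( Expr )
var <> var :: ( Term )
var <> var :: ( Factor )
var <> var :: ( id )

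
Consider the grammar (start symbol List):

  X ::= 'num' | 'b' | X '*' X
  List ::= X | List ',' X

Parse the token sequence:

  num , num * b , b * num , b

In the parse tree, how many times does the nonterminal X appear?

[List [List [List [List [X num]] , [X [X num] * [X b]]] , [X [X b] * [X num]]] , [X b]]

8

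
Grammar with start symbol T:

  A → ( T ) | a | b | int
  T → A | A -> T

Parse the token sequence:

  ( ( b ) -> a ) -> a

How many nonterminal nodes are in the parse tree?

10

[T [A ( [T [A ( [T [A b]] )] -> [T [A a]]] )] -> [T [A a]]]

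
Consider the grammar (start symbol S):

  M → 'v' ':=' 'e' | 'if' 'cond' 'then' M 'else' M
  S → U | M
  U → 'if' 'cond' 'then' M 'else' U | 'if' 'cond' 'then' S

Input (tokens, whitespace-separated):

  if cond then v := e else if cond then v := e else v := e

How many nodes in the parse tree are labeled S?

[S [M if cond then [M v := e] else [M if cond then [M v := e] else [M v := e]]]]

1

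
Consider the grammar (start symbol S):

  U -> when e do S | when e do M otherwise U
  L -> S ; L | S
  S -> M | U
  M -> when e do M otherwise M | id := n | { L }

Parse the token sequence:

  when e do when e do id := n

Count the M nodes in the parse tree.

1

[S [U when e do [S [U when e do [S [M id := n]]]]]]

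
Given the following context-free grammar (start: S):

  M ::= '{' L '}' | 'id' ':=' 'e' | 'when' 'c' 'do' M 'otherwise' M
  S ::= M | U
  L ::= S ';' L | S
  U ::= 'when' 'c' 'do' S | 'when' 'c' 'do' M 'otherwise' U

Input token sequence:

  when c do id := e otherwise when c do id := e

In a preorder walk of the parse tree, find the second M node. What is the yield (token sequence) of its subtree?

[S [U when c do [M id := e] otherwise [U when c do [S [M id := e]]]]]

id := e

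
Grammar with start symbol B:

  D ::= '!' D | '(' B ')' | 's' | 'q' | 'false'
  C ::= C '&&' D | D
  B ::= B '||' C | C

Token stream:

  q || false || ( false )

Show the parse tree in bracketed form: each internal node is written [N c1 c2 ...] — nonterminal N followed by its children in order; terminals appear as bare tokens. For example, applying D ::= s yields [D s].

B
B || C
B || C || C
C || C || C
D || C || C
q || C || C
q || D || C
q || false || C
q || false || D
q || false || ( B )
q || false || ( C )
q || false || ( D )
q || false || ( false )

[B [B [B [C [D q]]] || [C [D false]]] || [C [D ( [B [C [D false]]] )]]]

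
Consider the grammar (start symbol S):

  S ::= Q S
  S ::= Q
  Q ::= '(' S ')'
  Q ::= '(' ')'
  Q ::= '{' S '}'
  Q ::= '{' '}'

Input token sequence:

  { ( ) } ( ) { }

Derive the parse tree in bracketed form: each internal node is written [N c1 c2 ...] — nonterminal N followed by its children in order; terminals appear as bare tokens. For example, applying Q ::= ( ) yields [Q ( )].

[S [Q { [S [Q ( )]] }] [S [Q ( )] [S [Q { }]]]]

S
Q S
{ S } S
{ Q } S
{ ( ) } S
{ ( ) } Q S
{ ( ) } ( ) S
{ ( ) } ( ) Q
{ ( ) } ( ) { }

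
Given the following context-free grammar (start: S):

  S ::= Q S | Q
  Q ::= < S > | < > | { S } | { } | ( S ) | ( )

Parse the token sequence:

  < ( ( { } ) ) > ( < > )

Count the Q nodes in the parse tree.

[S [Q < [S [Q ( [S [Q ( [S [Q { }]] )]] )]] >] [S [Q ( [S [Q < >]] )]]]

6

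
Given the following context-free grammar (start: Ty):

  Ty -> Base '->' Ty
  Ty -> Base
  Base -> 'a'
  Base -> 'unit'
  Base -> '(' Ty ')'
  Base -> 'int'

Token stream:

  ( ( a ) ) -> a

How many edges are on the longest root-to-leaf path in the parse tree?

[Ty [Base ( [Ty [Base ( [Ty [Base a]] )]] )] -> [Ty [Base a]]]

6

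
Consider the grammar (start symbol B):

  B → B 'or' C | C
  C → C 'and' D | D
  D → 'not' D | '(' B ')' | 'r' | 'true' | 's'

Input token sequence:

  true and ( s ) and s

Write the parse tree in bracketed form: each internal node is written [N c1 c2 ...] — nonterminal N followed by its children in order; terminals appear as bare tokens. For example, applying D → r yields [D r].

[B [C [C [C [D true]] and [D ( [B [C [D s]]] )]] and [D s]]]

B
C
C and D
C and D and D
D and D and D
true and D and D
true and ( B ) and D
true and ( C ) and D
true and ( D ) and D
true and ( s ) and D
true and ( s ) and s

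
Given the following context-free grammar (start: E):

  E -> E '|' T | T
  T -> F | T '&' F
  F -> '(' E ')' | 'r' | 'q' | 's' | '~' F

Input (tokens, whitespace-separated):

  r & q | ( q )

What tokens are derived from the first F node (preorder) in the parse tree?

r

[E [E [T [T [F r]] & [F q]]] | [T [F ( [E [T [F q]]] )]]]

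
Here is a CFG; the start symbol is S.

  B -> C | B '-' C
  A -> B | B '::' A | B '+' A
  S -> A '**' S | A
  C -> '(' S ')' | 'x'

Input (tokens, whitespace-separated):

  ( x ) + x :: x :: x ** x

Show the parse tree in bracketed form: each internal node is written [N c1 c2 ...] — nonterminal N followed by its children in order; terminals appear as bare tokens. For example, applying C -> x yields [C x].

[S [A [B [C ( [S [A [B [C x]]]] )]] + [A [B [C x]] :: [A [B [C x]] :: [A [B [C x]]]]]] ** [S [A [B [C x]]]]]

S
A ** S
B + A ** S
C + A ** S
( S ) + A ** S
( A ) + A ** S
( B ) + A ** S
( C ) + A ** S
( x ) + A ** S
( x ) + B :: A ** S
( x ) + C :: A ** S
( x ) + x :: A ** S
( x ) + x :: B :: A ** S
( x ) + x :: C :: A ** S
( x ) + x :: x :: A ** S
( x ) + x :: x :: B ** S
( x ) + x :: x :: C ** S
( x ) + x :: x :: x ** S
( x ) + x :: x :: x ** A
( x ) + x :: x :: x ** B
( x ) + x :: x :: x ** C
( x ) + x :: x :: x ** x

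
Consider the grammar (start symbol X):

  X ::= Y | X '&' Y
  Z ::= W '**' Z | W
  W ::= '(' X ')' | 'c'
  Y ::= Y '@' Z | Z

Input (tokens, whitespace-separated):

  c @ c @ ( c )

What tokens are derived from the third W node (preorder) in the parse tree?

( c )

[X [Y [Y [Y [Z [W c]]] @ [Z [W c]]] @ [Z [W ( [X [Y [Z [W c]]]] )]]]]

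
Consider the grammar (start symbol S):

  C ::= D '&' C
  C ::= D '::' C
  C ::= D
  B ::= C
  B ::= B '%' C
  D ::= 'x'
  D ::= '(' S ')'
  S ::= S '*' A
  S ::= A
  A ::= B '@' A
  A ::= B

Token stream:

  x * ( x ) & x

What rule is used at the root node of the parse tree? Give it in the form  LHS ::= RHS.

S ::= S '*' A

[S [S [A [B [C [D x]]]]] * [A [B [C [D ( [S [A [B [C [D x]]]]] )] & [C [D x]]]]]]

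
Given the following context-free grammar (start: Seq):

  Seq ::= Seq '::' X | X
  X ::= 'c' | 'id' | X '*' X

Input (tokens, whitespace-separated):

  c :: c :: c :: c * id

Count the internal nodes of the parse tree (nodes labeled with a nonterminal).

[Seq [Seq [Seq [Seq [X c]] :: [X c]] :: [X c]] :: [X [X c] * [X id]]]

10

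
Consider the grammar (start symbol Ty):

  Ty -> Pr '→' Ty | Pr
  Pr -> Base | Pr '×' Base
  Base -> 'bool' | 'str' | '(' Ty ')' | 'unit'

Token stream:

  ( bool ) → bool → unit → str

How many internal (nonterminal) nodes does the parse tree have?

[Ty [Pr [Base ( [Ty [Pr [Base bool]]] )]] → [Ty [Pr [Base bool]] → [Ty [Pr [Base unit]] → [Ty [Pr [Base str]]]]]]

15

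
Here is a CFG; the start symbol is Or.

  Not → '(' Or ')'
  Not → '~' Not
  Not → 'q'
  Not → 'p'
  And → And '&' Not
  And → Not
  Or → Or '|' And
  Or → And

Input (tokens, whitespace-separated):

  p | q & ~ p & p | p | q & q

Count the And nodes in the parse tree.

7

[Or [Or [Or [Or [And [Not p]]] | [And [And [And [Not q]] & [Not ~ [Not p]]] & [Not p]]] | [And [Not p]]] | [And [And [Not q]] & [Not q]]]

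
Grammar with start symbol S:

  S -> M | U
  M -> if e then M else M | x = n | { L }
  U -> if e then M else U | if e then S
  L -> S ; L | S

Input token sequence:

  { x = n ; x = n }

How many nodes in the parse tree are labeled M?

3

[S [M { [L [S [M x = n]] ; [L [S [M x = n]]]] }]]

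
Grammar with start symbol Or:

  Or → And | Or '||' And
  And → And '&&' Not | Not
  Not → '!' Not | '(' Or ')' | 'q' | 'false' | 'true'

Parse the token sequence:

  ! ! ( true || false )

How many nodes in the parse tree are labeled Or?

3

[Or [And [Not ! [Not ! [Not ( [Or [Or [And [Not true]]] || [And [Not false]]] )]]]]]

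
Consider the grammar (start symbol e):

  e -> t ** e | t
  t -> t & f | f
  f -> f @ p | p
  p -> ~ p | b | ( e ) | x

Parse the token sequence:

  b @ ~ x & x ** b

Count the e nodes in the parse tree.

[e [t [t [f [f [p b]] @ [p ~ [p x]]]] & [f [p x]]] ** [e [t [f [p b]]]]]

2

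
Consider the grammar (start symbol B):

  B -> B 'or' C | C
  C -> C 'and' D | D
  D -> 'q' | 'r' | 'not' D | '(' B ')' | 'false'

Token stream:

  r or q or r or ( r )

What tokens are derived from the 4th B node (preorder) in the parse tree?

[B [B [B [B [C [D r]]] or [C [D q]]] or [C [D r]]] or [C [D ( [B [C [D r]]] )]]]

r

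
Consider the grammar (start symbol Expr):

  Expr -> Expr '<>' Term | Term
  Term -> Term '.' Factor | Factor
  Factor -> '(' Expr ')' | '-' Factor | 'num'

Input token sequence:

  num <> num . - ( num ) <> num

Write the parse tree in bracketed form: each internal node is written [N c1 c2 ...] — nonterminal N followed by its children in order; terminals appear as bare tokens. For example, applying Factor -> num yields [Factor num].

Expr
Expr <> Term
Expr <> Term <> Term
Term <> Term <> Term
Factor <> Term <> Term
num <> Term <> Term
num <> Term . Factor <> Term
num <> Factor . Factor <> Term
num <> num . Factor <> Term
num <> num . - Factor <> Term
num <> num . - ( Expr ) <> Term
num <> num . - ( Term ) <> Term
num <> num . - ( Factor ) <> Term
num <> num . - ( num ) <> Term
num <> num . - ( num ) <> Factor
num <> num . - ( num ) <> num

[Expr [Expr [Expr [Term [Factor num]]] <> [Term [Term [Factor num]] . [Factor - [Factor ( [Expr [Term [Factor num]]] )]]]] <> [Term [Factor num]]]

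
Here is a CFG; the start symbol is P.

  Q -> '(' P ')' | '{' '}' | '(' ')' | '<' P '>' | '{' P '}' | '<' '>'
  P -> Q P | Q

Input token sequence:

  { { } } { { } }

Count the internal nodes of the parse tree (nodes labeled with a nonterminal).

8

[P [Q { [P [Q { }]] }] [P [Q { [P [Q { }]] }]]]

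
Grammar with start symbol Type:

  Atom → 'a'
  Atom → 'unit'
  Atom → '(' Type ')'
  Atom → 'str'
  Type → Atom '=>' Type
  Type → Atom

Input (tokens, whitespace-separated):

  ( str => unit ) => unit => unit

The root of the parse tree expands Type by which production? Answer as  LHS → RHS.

Type → Atom '=>' Type

[Type [Atom ( [Type [Atom str] => [Type [Atom unit]]] )] => [Type [Atom unit] => [Type [Atom unit]]]]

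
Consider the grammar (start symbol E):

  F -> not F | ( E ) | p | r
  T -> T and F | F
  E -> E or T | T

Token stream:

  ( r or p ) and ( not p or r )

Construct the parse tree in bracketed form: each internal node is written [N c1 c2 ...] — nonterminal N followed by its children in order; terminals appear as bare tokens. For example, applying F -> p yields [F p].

E
T
T and F
F and F
( E ) and F
( E or T ) and F
( T or T ) and F
( F or T ) and F
( r or T ) and F
( r or F ) and F
( r or p ) and F
( r or p ) and ( E )
( r or p ) and ( E or T )
( r or p ) and ( T or T )
( r or p ) and ( F or T )
( r or p ) and ( not F or T )
( r or p ) and ( not p or T )
( r or p ) and ( not p or F )
( r or p ) and ( not p or r )

[E [T [T [F ( [E [E [T [F r]]] or [T [F p]]] )]] and [F ( [E [E [T [F not [F p]]]] or [T [F r]]] )]]]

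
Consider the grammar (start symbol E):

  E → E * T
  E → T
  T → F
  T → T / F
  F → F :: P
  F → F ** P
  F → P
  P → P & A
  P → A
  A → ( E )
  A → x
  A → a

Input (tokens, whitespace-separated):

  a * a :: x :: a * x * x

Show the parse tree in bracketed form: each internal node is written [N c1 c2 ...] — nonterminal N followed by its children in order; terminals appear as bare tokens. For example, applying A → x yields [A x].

[E [E [E [E [T [F [P [A a]]]]] * [T [F [F [F [P [A a]]] :: [P [A x]]] :: [P [A a]]]]] * [T [F [P [A x]]]]] * [T [F [P [A x]]]]]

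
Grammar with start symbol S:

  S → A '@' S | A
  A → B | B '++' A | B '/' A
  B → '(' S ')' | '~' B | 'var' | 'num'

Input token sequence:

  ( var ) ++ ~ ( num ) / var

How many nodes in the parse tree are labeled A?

[S [A [B ( [S [A [B var]]] )] ++ [A [B ~ [B ( [S [A [B num]]] )]] / [A [B var]]]]]

5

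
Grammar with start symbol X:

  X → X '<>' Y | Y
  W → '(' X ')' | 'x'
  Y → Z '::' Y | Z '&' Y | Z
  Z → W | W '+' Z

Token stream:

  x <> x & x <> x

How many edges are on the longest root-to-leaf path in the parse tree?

6

[X [X [X [Y [Z [W x]]]] <> [Y [Z [W x]] & [Y [Z [W x]]]]] <> [Y [Z [W x]]]]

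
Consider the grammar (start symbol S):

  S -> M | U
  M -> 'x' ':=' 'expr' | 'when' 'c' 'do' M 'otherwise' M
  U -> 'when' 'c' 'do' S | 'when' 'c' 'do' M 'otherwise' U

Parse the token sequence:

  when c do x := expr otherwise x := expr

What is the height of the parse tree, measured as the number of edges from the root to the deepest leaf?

[S [M when c do [M x := expr] otherwise [M x := expr]]]

3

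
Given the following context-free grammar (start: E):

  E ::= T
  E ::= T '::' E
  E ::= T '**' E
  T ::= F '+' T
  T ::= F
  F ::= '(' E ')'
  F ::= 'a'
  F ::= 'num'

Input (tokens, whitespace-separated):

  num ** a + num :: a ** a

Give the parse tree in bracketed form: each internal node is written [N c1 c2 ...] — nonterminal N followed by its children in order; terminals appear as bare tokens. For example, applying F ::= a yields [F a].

E
T ** E
F ** E
num ** E
num ** T :: E
num ** F + T :: E
num ** a + T :: E
num ** a + F :: E
num ** a + num :: E
num ** a + num :: T ** E
num ** a + num :: F ** E
num ** a + num :: a ** E
num ** a + num :: a ** T
num ** a + num :: a ** F
num ** a + num :: a ** a

[E [T [F num]] ** [E [T [F a] + [T [F num]]] :: [E [T [F a]] ** [E [T [F a]]]]]]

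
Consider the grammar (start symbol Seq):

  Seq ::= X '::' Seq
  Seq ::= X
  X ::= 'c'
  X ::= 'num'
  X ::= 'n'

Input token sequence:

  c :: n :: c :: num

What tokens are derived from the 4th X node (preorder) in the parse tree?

num

[Seq [X c] :: [Seq [X n] :: [Seq [X c] :: [Seq [X num]]]]]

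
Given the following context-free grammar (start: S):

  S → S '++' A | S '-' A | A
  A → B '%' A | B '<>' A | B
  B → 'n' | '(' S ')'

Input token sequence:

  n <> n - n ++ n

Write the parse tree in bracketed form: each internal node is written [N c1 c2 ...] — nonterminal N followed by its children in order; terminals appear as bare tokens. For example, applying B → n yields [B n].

S
S ++ A
S - A ++ A
A - A ++ A
B <> A - A ++ A
n <> A - A ++ A
n <> B - A ++ A
n <> n - A ++ A
n <> n - B ++ A
n <> n - n ++ A
n <> n - n ++ B
n <> n - n ++ n

[S [S [S [A [B n] <> [A [B n]]]] - [A [B n]]] ++ [A [B n]]]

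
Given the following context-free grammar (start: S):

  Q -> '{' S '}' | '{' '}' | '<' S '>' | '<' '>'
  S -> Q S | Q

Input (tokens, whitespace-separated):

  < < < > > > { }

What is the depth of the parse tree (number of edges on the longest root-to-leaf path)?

[S [Q < [S [Q < [S [Q < >]] >]] >] [S [Q { }]]]

6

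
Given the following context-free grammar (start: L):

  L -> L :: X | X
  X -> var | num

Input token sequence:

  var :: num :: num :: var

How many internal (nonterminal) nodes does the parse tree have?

8

[L [L [L [L [X var]] :: [X num]] :: [X num]] :: [X var]]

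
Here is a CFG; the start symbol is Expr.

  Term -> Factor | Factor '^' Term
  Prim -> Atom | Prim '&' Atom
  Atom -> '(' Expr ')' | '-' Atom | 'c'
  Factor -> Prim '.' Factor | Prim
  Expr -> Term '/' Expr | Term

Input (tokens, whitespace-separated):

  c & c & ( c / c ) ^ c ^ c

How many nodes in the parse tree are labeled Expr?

3

[Expr [Term [Factor [Prim [Prim [Prim [Atom c]] & [Atom c]] & [Atom ( [Expr [Term [Factor [Prim [Atom c]]]] / [Expr [Term [Factor [Prim [Atom c]]]]]] )]]] ^ [Term [Factor [Prim [Atom c]]] ^ [Term [Factor [Prim [Atom c]]]]]]]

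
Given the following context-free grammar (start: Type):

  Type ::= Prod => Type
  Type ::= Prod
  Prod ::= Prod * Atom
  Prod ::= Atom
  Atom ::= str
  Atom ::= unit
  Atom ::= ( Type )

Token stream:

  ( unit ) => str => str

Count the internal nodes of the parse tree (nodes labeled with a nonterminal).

[Type [Prod [Atom ( [Type [Prod [Atom unit]]] )]] => [Type [Prod [Atom str]] => [Type [Prod [Atom str]]]]]

12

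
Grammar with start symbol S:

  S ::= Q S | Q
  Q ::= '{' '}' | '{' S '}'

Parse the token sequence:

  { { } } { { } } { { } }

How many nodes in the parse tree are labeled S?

[S [Q { [S [Q { }]] }] [S [Q { [S [Q { }]] }] [S [Q { [S [Q { }]] }]]]]

6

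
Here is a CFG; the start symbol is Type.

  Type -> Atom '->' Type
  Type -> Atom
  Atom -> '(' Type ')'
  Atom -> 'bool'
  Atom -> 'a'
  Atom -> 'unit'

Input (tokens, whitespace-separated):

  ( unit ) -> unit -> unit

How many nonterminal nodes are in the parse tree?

[Type [Atom ( [Type [Atom unit]] )] -> [Type [Atom unit] -> [Type [Atom unit]]]]

8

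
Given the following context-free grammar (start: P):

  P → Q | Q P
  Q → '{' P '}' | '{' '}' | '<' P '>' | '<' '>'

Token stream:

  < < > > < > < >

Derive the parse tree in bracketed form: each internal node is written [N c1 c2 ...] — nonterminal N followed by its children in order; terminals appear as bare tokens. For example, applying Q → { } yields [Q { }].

[P [Q < [P [Q < >]] >] [P [Q < >] [P [Q < >]]]]

P
Q P
< P > P
< Q > P
< < > > P
< < > > Q P
< < > > < > P
< < > > < > Q
< < > > < > < >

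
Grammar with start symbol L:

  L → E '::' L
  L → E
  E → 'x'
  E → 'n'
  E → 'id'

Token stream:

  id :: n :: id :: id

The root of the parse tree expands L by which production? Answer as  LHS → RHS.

L → E '::' L

[L [E id] :: [L [E n] :: [L [E id] :: [L [E id]]]]]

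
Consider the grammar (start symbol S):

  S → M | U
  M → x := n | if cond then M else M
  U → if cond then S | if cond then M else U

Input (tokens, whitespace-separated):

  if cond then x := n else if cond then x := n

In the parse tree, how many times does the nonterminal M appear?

[S [U if cond then [M x := n] else [U if cond then [S [M x := n]]]]]

2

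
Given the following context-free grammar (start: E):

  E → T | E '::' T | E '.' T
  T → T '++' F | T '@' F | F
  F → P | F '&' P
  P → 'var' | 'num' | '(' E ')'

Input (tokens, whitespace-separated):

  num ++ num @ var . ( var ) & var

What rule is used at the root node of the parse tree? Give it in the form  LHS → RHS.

E → E '.' T

[E [E [T [T [T [F [P num]]] ++ [F [P num]]] @ [F [P var]]]] . [T [F [F [P ( [E [T [F [P var]]]] )]] & [P var]]]]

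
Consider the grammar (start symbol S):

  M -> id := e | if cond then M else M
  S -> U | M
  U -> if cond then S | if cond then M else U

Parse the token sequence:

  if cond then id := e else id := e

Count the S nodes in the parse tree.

[S [M if cond then [M id := e] else [M id := e]]]

1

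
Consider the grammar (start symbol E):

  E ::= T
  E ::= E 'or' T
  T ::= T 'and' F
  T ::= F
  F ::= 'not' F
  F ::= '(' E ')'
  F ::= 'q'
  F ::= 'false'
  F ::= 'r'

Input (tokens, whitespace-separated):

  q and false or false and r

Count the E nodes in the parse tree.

2

[E [E [T [T [F q]] and [F false]]] or [T [T [F false]] and [F r]]]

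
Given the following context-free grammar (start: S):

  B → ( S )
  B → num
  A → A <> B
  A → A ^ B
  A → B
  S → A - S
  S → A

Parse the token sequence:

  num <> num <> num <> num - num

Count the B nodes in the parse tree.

5

[S [A [A [A [A [B num]] <> [B num]] <> [B num]] <> [B num]] - [S [A [B num]]]]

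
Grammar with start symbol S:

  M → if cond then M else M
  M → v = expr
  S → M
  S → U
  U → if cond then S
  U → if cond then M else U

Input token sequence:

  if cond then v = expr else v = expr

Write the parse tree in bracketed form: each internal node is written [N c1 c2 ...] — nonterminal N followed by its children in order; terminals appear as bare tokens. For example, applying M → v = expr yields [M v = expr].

[S [M if cond then [M v = expr] else [M v = expr]]]

S
M
if cond then M else M
if cond then v = expr else M
if cond then v = expr else v = expr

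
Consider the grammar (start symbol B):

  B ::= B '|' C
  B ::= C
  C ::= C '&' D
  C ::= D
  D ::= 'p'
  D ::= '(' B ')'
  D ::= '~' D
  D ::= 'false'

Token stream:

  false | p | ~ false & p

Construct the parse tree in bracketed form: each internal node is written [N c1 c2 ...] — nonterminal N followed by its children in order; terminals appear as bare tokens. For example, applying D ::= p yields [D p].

B
B | C
B | C | C
C | C | C
D | C | C
false | C | C
false | D | C
false | p | C
false | p | C & D
false | p | D & D
false | p | ~ D & D
false | p | ~ false & D
false | p | ~ false & p

[B [B [B [C [D false]]] | [C [D p]]] | [C [C [D ~ [D false]]] & [D p]]]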